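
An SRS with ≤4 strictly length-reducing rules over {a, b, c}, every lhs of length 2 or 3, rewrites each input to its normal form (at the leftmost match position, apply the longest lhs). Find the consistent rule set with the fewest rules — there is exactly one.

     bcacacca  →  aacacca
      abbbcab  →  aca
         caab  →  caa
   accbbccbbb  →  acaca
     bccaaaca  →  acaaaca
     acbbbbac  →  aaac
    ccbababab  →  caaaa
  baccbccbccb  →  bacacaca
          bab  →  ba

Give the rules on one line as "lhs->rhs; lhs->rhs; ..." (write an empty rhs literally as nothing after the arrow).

ab->a; bc->a; cb->a

  | bcacacca => aacacca
  | abbbcab => abbcab => abcab => acab => aca
  | caab => caa
  | accbbccbbb => acabccbbb => acaccbbb => acacabb => acacab => acaca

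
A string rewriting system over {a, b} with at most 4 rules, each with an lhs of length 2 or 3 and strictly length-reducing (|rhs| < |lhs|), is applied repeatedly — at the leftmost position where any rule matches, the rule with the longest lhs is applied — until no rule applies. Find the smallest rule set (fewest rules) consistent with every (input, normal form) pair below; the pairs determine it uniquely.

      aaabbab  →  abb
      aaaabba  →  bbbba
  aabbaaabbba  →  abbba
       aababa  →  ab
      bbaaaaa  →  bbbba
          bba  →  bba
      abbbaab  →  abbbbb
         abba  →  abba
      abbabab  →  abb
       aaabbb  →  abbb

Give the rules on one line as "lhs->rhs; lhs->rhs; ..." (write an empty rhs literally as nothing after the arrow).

aa->b; aba->ab; bab->ab

  | aaabbab => babbab => abbab => abab => abb
  | aaaabba => baabba => bbbba
  | aabbaaabbba => bbbaaabbba => bbbbabbba => bbbabbba => bbabbba => babbba => abbba
  | aababa => bbaba => baba => aba => ab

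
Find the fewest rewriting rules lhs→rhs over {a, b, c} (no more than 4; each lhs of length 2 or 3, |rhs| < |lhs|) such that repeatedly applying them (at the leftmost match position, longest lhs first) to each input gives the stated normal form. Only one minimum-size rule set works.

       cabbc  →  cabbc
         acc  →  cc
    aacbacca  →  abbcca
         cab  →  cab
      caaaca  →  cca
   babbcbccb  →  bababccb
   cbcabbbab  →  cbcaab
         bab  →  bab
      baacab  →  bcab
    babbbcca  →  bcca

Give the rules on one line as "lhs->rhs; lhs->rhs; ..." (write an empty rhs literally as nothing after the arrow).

ac->c; acb->bb; bbb->; bcb->ab

  | cabbc
  | acc => cc
  | aacbacca => abbacca => abbcca
  | cab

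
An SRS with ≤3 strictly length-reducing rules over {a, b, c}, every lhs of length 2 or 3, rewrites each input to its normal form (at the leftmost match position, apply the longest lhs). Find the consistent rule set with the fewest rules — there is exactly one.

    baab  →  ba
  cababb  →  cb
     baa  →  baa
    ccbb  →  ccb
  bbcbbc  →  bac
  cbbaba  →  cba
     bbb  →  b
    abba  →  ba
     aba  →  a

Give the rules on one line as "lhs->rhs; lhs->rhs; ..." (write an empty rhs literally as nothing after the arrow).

ab->; bb->b; cbc->ac

  | baab => ba
  | cababb => cabb => cb
  | baa
  | ccbb => ccb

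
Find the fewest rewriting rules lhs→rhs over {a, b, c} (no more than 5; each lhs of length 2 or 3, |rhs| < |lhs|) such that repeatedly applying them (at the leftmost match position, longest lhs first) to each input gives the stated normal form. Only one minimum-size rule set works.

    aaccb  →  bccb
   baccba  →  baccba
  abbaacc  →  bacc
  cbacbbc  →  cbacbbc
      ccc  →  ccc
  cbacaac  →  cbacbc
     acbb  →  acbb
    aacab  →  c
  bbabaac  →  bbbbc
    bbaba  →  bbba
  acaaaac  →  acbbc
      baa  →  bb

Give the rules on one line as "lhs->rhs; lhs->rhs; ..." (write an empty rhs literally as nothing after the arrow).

aa->b; ab->b; abb->a; bcb->c

  | aaccb => bccb
  | baccba
  | abbaacc => aaacc => bacc
  | cbacbbc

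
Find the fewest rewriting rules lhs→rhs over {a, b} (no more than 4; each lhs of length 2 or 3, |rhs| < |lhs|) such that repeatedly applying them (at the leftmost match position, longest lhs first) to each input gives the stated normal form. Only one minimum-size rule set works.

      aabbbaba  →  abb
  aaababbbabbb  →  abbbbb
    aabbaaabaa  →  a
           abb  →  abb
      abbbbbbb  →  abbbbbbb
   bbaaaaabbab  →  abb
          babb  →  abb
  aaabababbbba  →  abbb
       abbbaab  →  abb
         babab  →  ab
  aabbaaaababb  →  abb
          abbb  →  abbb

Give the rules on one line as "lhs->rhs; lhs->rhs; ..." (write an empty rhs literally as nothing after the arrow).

aa->a; ba->a; bba->b

  | aabbbaba => abbbaba => abbba => abb
  | aaababbbabbb => aababbbabbb => ababbbabbb => aabbbabbb => abbbabbb => abbbbb
  | aabbaaabaa => abbaaabaa => abaabaa => aaabaa => aabaa => abaa => aaa => aa => a
  | abb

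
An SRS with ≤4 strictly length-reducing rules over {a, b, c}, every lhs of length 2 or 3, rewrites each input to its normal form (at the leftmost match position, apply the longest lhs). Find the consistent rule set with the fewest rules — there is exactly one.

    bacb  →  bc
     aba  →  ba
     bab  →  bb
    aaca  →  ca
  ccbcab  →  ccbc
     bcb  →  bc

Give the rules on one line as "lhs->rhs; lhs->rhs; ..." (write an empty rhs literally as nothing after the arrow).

  | bacb => bcb => bc
  | aba => ba
  | bab => bb
  | aaca => aca => ca

ab->b; ac->c; bcb->bc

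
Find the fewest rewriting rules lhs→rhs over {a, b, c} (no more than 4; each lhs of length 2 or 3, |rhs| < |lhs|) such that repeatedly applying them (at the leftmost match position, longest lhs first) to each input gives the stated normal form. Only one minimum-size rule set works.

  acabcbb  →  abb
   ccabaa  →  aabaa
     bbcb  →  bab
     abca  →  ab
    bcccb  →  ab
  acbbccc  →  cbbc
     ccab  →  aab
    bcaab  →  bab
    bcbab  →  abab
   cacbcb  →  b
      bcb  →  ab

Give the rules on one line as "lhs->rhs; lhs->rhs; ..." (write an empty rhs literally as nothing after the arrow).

ac->c; bcb->ab; ca->; cc->a

  | acabcbb => cabcbb => bcbb => abb
  | ccabaa => aabaa
  | bbcb => bab
  | abca => ab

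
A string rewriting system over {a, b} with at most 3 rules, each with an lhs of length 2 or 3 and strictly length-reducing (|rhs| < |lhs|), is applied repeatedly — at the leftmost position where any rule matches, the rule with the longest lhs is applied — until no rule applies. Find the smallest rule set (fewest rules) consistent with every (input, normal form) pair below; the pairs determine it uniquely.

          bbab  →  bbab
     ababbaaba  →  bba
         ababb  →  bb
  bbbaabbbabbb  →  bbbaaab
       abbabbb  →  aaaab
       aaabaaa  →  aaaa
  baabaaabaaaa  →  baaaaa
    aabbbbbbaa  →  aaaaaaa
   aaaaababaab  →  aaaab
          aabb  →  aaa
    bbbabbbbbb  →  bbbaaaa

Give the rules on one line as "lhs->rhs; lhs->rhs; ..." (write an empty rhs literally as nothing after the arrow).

  | bbab
  | ababbaaba => bbaaba => bba
  | ababb => bb
  | bbbaabbbabbb => bbbaaababbb => bbbaabbb => bbbaaab

aba->; abb->aa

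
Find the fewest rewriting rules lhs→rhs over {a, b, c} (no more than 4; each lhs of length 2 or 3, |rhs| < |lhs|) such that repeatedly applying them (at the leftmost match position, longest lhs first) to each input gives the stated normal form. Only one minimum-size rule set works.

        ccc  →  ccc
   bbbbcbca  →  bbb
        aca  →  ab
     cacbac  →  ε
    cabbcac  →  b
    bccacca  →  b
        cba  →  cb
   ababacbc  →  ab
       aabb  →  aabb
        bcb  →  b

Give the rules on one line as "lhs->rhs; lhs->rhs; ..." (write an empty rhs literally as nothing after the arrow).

ba->b; bc->; ca->b

  | ccc
  | bbbbcbca => bbbbca => bbba => bbb
  | aca => ab
  | cacbac => bcbac => bac => bc => ε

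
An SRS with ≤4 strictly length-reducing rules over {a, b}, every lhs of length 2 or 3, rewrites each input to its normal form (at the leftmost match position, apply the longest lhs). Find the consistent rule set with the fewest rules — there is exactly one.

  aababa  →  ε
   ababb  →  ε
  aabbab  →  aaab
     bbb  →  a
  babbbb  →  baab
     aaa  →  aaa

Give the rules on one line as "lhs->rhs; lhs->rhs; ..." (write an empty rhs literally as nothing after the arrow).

aba->; bb->; bbb->a

  | aababa => aba => ε
  | ababb => bb => ε
  | aabbab => aaab
  | bbb => a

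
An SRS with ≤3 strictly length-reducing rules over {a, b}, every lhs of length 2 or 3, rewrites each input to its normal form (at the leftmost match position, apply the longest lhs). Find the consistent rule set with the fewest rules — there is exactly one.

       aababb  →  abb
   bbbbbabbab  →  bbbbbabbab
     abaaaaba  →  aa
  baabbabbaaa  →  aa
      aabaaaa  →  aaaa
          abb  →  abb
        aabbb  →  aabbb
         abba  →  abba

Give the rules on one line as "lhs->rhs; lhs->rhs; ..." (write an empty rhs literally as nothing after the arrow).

aba->; baa->aa

  | aababb => abb
  | bbbbbabbab
  | abaaaaba => aaaba => aa
  | baabbabbaaa => aabbabbaaa => aabbabaaa => aabbaa => aabaa => aa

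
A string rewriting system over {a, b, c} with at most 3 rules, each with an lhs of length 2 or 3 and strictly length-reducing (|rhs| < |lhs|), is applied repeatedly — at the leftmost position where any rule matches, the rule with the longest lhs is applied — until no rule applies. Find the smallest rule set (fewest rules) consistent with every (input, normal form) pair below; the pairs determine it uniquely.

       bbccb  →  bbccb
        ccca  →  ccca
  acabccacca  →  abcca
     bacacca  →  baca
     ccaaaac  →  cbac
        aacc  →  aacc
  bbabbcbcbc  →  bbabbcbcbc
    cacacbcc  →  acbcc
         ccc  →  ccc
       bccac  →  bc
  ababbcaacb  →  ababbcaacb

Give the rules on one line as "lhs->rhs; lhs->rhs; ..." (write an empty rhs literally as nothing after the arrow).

  | bbccb
  | ccca
  | acabccacca => abccacca => abcca
  | bacacca => baca

aaa->ab; cab->b; cac->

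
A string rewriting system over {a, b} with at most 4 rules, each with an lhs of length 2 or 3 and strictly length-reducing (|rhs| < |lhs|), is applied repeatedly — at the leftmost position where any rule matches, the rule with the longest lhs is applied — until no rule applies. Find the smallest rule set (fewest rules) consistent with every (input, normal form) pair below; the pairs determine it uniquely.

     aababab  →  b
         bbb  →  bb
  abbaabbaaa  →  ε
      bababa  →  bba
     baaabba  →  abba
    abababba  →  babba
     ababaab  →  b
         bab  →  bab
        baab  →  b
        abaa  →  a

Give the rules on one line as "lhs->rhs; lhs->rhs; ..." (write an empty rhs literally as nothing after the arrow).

  | aababab => abab => b
  | bbb => bb
  | abbaabbaaa => abbbaaa => abbaaa => aba => ε
  | bababa => bba

aba->; baa->; bbb->bb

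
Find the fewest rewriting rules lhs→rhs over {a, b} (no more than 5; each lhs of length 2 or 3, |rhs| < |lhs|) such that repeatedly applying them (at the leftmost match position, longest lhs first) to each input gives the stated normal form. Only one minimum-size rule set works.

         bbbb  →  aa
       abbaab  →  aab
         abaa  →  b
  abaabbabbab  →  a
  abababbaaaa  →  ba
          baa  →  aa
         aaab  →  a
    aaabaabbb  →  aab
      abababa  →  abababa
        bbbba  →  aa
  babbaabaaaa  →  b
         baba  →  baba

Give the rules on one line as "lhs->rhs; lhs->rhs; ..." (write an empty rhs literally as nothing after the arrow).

aaa->b; baa->aa; bb->a; bba->bb

  | bbbb => abb => aa
  | abbaab => abbab => abbb => aab
  | abaa => aaa => b
  | abaabbabbab => aaabbabbab => bbbabbab => ababbab => ababbb => abaab => aaab => bb => a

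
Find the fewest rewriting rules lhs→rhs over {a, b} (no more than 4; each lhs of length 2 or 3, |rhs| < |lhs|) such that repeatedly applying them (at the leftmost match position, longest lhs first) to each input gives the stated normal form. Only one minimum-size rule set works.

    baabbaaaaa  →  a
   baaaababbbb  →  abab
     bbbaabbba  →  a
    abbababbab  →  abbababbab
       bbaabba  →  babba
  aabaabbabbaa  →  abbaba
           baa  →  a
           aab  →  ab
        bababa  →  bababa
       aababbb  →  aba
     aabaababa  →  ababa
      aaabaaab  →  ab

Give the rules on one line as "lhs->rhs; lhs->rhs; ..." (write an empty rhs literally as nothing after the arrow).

aa->a; baa->a; bbb->

  | baabbaaaaa => abbaaaaa => abaaaa => aaaa => aaa => aa => a
  | baaaababbbb => aaababbbb => aababbbb => ababbbb => abab
  | bbbaabbba => aabbba => abbba => aa => a
  | abbababbab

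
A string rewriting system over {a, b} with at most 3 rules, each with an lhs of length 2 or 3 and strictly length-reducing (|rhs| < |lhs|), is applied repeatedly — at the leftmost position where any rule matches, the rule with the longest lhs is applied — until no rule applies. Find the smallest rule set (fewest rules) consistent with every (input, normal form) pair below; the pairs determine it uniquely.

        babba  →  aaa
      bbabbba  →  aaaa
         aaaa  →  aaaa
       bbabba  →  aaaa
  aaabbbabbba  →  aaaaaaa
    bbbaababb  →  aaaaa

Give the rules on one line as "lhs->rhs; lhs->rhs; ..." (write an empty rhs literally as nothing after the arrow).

  | babba => abba => aaa
  | bbabbba => aabbba => aaaba => aaaa
  | aaaa
  | bbabba => aabba => aaaa

ba->a; bb->a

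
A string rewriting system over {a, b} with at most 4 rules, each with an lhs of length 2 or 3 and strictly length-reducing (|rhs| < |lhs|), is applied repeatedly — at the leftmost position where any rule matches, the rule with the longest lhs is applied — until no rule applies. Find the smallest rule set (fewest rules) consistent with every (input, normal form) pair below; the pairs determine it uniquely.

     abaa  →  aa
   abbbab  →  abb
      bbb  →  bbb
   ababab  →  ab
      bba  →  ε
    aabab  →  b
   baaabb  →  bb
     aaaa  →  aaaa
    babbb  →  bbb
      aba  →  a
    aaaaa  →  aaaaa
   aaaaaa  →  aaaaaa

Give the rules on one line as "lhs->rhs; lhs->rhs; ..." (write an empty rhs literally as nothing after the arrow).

  | abaa => aa
  | abbbab => abb
  | bbb
  | ababab => abab => ab

aab->b; ba->; bba->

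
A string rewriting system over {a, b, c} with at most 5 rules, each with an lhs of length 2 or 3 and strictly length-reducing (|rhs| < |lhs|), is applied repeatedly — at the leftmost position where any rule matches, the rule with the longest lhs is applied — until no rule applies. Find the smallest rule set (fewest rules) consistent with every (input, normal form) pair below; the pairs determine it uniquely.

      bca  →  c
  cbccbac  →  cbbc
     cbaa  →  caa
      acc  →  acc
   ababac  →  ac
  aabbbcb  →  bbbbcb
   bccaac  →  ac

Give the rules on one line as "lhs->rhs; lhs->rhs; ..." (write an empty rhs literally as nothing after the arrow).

  | bca => c
  | cbccbac => cbccac => cbbc
  | cbaa => caa
  | acc

aab->bb; ba->a; bca->c; cca->b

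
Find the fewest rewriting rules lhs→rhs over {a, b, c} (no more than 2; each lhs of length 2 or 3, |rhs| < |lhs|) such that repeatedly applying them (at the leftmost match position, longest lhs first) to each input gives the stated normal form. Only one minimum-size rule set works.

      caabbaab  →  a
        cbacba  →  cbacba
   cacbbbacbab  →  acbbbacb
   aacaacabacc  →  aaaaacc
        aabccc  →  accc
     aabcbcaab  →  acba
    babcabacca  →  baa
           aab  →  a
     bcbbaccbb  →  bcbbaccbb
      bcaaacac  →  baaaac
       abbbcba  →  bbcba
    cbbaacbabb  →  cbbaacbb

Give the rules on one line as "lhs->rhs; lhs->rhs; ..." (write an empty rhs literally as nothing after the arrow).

  | caabbaab => aabbaab => abaab => aab => a
  | cbacba
  | cacbbbacbab => acbbbacbab => acbbbacb
  | aacaacabacc => aaaacabacc => aaaaabacc => aaaaacc

ab->; ca->a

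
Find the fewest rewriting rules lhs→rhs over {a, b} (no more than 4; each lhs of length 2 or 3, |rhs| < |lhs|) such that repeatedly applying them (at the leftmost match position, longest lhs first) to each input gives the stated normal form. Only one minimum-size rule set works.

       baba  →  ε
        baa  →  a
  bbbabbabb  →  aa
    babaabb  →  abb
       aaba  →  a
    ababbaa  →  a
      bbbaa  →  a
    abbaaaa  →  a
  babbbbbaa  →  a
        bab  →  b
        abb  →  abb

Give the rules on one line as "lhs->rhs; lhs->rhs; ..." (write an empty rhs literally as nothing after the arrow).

  | baba => ba => ε
  | baa => a
  | bbbabbabb => aabbabb => abbabb => abbb => aa
  | babaabb => baabb => abb

aaa->a; aab->ab; ba->; bbb->a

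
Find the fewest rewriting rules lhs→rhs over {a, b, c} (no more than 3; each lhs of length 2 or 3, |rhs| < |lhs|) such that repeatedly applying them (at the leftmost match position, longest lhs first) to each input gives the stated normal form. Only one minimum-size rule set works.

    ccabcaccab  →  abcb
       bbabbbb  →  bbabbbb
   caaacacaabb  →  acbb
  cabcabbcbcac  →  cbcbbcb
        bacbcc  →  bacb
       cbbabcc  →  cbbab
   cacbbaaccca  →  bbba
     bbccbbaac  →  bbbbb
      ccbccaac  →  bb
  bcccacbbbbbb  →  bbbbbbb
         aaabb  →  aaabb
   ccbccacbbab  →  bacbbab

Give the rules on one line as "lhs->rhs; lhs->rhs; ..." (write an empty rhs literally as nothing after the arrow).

  | ccabcaccab => abcaccab => abcccab => abcab => abcb
  | bbabbbb
  | caaacacaabb => caacacaabb => cacacaabb => ccacaabb => acaabb => acabb => acbb
  | cabcabbcbcac => cbcabbcbcac => cbcbbcbcac => cbcbbcbcc => cbcbbcb

aac->b; ca->c; cc->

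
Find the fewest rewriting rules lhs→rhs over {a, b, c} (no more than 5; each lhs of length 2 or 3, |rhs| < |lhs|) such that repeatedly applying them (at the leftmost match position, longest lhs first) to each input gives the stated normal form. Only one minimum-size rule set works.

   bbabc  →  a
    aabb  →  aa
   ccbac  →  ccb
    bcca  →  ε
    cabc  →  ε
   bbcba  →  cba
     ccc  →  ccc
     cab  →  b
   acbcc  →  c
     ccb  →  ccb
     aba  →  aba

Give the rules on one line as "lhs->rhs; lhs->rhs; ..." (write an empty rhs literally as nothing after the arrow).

  | bbabc => abc => a
  | aabb => aa
  | ccbac => ccb
  | bcca => ca => ε

ac->; bb->; bc->; ca->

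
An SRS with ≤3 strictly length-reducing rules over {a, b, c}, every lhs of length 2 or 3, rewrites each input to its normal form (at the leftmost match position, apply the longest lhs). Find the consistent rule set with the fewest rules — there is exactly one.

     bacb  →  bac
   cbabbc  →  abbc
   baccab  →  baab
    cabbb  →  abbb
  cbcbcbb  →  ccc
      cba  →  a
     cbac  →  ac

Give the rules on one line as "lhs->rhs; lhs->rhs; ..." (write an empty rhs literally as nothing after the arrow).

ca->a; cb->c

  | bacb => bac
  | cbabbc => cabbc => abbc
  | baccab => bacab => baab
  | cabbb => abbb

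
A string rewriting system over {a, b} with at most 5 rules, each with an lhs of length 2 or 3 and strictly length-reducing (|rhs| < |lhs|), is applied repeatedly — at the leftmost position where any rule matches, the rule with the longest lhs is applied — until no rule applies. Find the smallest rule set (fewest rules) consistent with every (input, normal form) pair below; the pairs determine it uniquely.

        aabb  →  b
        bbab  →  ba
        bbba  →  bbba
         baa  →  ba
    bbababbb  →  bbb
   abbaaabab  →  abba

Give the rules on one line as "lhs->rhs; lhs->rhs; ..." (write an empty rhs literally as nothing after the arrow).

  | aabb => b
  | bbab => ba
  | bbba
  | baa => ba

aa->a; aaa->; aab->; bab->a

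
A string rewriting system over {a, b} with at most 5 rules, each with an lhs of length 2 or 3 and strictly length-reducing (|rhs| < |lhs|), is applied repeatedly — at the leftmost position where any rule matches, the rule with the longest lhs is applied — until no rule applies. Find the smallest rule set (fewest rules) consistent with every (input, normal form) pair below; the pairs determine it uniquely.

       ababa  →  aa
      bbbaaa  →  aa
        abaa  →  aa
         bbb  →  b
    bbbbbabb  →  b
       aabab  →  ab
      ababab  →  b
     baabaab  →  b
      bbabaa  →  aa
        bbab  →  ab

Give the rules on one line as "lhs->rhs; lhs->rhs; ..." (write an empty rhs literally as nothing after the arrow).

  | ababa => abba => aa
  | bbbaaa => baaa => aa
  | abaa => aa
  | bbb => b

aab->ba; ba->b; baa->a; bb->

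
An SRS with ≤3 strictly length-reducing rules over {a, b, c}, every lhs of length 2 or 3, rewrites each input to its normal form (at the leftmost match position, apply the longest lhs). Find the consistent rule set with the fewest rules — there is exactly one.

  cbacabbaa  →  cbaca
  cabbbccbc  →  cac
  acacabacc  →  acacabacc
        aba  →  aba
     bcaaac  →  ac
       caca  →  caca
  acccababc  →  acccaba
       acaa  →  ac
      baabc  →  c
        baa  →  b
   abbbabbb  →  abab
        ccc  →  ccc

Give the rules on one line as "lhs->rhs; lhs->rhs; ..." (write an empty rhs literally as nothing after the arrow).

aa->; bb->; bc->

  | cbacabbaa => cbacaaa => cbaca
  | cabbbccbc => cabccbc => cacbc => cac
  | acacabacc
  | aba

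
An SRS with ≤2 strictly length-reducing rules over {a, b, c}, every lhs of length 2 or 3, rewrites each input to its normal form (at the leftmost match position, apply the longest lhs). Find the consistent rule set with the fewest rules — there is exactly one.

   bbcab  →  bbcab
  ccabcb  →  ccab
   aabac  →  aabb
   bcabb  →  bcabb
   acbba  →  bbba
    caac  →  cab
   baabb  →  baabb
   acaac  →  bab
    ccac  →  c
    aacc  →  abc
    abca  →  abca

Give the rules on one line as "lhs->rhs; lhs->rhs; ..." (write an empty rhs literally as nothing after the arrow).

  | bbcab
  | ccabcb => ccab
  | aabac => aabb
  | bcabb

ac->b; cb->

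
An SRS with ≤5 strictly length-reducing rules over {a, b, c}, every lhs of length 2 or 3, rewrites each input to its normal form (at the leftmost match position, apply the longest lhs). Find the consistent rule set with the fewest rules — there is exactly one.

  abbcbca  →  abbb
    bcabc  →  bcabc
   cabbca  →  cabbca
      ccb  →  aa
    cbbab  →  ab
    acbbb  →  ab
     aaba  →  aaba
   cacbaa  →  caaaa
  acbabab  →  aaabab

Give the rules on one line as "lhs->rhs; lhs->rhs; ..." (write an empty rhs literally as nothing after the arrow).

aca->b; cb->a; cbb->; ccb->aa

  | abbcbca => abbaca => abbb
  | bcabc
  | cabbca
  | ccb => aa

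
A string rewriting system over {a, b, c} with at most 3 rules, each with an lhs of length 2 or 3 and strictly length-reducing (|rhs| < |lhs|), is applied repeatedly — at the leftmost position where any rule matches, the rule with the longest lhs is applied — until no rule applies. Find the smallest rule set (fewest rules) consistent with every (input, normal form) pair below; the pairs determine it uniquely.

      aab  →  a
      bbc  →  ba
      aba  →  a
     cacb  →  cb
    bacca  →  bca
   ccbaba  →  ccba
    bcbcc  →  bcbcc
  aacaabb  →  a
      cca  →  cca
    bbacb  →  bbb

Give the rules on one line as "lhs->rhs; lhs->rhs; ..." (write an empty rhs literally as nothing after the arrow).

ab->; ac->; bbc->ba

  | aab => a
  | bbc => ba
  | aba => a
  | cacb => cb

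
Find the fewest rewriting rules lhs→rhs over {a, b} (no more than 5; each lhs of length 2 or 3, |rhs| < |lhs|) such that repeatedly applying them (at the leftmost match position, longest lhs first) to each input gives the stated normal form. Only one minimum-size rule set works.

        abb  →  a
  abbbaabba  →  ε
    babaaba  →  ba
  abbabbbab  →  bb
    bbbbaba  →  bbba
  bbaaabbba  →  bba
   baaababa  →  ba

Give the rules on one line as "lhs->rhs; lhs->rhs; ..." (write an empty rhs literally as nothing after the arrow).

  | abb => ab => a
  | abbbaabba => abbaabba => abaabba => aaabba => abba => aba => aa => ε
  | babaaba => aaba => ba
  | abbabbbab => ababbbab => aabbbab => bbbab => bb

aa->; ab->a; baa->; bab->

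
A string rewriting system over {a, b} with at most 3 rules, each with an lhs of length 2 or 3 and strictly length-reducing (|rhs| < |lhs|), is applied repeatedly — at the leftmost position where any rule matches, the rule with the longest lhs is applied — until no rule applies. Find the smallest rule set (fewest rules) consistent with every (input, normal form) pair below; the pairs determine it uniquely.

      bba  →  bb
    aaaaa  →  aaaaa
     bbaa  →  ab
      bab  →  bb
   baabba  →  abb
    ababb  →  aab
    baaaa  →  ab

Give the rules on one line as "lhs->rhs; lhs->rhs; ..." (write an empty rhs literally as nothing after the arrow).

  | bba => bb
  | aaaaa
  | bbaa => bbb => ab
  | bab => bb

ba->b; baa->bb; bbb->ab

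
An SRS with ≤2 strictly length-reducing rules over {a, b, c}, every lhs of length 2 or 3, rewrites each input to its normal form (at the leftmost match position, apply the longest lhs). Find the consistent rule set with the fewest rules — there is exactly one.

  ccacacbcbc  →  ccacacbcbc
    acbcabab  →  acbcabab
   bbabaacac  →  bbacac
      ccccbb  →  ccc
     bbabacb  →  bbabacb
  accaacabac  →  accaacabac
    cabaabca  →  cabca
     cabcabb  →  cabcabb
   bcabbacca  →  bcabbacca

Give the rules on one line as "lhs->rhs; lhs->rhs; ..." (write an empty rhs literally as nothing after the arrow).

baa->; cbb->

  | ccacacbcbc
  | acbcabab
  | bbabaacac => bbacac
  | ccccbb => ccc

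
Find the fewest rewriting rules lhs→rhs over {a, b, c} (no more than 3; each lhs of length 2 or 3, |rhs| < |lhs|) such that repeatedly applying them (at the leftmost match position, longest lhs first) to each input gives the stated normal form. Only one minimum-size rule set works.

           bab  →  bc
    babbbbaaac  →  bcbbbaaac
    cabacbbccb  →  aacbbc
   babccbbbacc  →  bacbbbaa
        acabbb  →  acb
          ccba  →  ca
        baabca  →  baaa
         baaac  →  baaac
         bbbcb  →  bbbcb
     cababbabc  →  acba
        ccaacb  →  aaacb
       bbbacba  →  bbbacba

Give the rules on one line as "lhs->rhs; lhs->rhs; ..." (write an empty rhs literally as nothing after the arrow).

  | bab => bc
  | babbbbaaac => bcbbbaaac
  | cabacbbccb => ccacbbccb => aacbbccb => aacbbab => aacbbc
  | babccbbbacc => bcccbbbacc => bacbbbacc => bacbbbaa

ab->c; cc->a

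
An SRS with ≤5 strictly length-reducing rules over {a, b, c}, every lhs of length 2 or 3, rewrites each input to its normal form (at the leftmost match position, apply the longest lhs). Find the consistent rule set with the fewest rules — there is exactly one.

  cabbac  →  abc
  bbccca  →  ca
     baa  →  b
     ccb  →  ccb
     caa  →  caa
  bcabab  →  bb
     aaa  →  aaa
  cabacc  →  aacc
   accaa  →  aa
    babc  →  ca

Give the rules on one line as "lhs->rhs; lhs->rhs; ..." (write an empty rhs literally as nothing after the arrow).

ba->b; bbc->ca; cab->a; cca->

  | cabbac => abac => abc
  | bbccca => cacca => ca
  | baa => ba => b
  | ccb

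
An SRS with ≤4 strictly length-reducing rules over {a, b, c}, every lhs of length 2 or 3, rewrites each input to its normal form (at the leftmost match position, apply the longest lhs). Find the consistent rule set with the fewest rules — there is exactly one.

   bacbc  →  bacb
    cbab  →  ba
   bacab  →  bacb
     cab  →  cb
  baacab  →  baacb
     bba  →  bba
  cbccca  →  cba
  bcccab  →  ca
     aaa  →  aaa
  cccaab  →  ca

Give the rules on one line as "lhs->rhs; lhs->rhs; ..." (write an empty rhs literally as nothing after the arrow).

  | bacbc => bacb
  | cbab => cca => ba
  | bacab => bacb
  | cab => cb

ab->b; bab->ca; bc->b; cc->b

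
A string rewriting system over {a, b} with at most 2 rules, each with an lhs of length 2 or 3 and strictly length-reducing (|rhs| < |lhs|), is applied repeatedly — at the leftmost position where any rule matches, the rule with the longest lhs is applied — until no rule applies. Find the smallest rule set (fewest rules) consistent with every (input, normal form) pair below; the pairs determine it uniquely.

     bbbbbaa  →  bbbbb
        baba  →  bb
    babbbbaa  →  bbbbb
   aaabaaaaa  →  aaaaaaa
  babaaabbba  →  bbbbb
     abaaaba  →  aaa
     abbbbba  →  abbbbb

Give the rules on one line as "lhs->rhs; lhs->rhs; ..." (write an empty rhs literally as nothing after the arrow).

aba->a; ba->b

  | bbbbbaa => bbbbba => bbbbb
  | baba => bba => bb
  | babbbbaa => bbbbbaa => bbbbba => bbbbb
  | aaabaaaaa => aaaaaaa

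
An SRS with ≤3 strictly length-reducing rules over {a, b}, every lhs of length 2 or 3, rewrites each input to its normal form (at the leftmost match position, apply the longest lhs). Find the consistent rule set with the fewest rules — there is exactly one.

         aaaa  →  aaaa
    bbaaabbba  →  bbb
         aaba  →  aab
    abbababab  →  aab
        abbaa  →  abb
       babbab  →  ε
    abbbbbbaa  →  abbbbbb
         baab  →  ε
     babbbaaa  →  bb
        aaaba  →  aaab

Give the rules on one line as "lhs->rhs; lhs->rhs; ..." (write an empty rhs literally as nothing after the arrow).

  | aaaa
  | bbaaabbba => bbaabbba => bbabbba => bbba => bbb
  | aaba => aab
  | abbababab => ababab => aab

ba->b; bab->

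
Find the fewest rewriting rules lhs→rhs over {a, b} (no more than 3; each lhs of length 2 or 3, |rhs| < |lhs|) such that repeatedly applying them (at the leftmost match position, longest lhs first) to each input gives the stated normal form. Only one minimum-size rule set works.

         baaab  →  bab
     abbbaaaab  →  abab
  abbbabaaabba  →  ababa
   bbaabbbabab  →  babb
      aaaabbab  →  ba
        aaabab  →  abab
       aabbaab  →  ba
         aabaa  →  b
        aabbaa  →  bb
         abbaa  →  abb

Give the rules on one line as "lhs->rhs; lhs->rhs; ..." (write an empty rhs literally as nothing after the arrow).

aa->; bba->bb; bbb->ba

  | baaab => bab
  | abbbaaaab => abaaaaab => abaaab => abab
  | abbbabaaabba => abaabaaabba => abbaaabba => abbaabba => abbabba => abbbba => ababa
  | bbaabbbabab => bbabbbabab => bbbbbabab => babbabab => babbbab => babaab => babb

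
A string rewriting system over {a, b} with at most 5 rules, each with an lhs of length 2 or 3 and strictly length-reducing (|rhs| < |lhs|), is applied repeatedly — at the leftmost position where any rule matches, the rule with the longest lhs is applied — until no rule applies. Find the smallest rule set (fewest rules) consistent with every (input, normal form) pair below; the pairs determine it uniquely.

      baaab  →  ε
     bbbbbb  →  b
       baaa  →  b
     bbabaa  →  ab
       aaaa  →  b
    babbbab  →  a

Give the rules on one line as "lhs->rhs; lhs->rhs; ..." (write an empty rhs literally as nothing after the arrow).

  | baaab => baab => bab => bb => ε
  | bbbbbb => abbb => aa => b
  | baaa => baa => ba => b
  | bbabaa => abaa => aba => ab

aa->b; ba->b; bb->; bbb->a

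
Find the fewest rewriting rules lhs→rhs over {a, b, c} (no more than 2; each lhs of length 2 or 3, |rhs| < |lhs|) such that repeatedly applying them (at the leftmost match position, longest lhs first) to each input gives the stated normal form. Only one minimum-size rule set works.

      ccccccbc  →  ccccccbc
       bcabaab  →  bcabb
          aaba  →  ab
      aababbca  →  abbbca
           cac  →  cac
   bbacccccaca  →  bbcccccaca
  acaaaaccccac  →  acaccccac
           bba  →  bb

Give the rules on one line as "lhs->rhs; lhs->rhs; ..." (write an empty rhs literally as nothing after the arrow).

aa->a; ba->b

  | ccccccbc
  | bcabaab => bcabab => bcabb
  | aaba => aba => ab
  | aababbca => ababbca => abbbca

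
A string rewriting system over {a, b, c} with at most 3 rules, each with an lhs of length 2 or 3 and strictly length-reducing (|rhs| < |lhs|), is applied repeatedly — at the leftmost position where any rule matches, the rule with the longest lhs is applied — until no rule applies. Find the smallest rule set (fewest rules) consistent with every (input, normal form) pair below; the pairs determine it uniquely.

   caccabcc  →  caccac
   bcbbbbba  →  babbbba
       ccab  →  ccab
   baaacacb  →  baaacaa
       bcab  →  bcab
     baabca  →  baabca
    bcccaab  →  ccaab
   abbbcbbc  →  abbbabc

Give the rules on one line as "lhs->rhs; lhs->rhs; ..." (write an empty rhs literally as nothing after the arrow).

bcc->c; cb->a

  | caccabcc => caccac
  | bcbbbbba => babbbba
  | ccab
  | baaacacb => baaacaa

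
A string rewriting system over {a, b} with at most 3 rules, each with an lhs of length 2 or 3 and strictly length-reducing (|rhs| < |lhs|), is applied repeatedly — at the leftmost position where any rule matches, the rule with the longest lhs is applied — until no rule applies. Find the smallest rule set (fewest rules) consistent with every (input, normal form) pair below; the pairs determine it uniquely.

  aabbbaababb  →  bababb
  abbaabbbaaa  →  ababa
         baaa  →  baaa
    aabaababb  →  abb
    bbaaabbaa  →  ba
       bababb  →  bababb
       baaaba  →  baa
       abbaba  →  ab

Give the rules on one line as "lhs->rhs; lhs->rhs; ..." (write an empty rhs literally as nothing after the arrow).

aab->; bba->b

  | aabbbaababb => bbaababb => bababb
  | abbaabbbaaa => ababbbaaa => ababbaa => ababa
  | baaa
  | aabaababb => aababb => abb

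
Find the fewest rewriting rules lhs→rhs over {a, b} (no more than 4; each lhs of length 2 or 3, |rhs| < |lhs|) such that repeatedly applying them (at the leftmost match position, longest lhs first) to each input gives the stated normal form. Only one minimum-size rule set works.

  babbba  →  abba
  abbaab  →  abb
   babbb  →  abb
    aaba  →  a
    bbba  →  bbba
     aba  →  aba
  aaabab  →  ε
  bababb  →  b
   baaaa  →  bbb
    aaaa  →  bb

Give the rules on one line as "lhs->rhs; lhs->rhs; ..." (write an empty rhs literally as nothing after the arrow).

  | babbba => abba
  | abbaab => abb
  | babbb => abb
  | aaba => a

aa->b; aab->; bab->a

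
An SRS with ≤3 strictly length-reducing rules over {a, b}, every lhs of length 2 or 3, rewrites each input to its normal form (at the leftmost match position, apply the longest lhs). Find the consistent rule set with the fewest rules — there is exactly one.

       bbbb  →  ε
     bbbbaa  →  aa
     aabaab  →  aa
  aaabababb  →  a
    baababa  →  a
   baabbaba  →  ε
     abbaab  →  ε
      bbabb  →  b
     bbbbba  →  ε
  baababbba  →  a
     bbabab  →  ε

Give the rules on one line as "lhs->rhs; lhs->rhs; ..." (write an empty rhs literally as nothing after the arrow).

  | bbbb => bb => ε
  | bbbbaa => bbaa => aa
  | aabaab => aaab => aa
  | aaabababb => aaababb => aaabb => aab => a

ab->; ba->; bb->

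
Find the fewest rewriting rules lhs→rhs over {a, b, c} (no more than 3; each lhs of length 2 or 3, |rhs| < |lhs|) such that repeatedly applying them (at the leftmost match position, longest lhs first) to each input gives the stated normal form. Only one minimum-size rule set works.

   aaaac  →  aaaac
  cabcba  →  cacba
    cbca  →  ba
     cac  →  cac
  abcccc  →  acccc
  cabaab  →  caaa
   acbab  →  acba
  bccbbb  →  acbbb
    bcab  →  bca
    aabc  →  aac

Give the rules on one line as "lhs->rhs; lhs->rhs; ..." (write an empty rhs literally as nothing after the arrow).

  | aaaac
  | cabcba => cacba
  | cbca => ba
  | cac

ab->a; bcc->ac; cbc->b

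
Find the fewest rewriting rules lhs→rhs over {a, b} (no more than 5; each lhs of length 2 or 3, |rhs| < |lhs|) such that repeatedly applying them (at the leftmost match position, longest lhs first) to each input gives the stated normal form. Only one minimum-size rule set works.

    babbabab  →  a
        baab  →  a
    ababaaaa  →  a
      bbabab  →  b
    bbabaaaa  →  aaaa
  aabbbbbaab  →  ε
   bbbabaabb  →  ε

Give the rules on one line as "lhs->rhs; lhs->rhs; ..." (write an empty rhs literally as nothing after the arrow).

  | babbabab => bbbabab => abab => bab => bb => a
  | baab => bab => bb => a
  | ababaaaa => babaaaa => bbaaaa => bbaaa => bbaa => bba => bb => a
  | bbabab => bbbab => ab => b

ab->b; bb->a; bba->bb; bbb->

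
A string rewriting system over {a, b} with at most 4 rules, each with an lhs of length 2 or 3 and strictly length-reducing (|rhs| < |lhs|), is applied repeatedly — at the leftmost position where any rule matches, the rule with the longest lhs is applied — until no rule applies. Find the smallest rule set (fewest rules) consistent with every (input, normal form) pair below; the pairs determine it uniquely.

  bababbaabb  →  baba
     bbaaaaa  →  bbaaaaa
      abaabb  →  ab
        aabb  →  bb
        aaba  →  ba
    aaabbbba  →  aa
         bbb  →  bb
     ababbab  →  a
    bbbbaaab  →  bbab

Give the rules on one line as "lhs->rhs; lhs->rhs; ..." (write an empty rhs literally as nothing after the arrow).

  | bababbaabb => babaaabb => bababb => baba
  | bbaaaaa
  | abaabb => abbb => ab
  | aabb => bb

aab->b; abb->a; bbb->bb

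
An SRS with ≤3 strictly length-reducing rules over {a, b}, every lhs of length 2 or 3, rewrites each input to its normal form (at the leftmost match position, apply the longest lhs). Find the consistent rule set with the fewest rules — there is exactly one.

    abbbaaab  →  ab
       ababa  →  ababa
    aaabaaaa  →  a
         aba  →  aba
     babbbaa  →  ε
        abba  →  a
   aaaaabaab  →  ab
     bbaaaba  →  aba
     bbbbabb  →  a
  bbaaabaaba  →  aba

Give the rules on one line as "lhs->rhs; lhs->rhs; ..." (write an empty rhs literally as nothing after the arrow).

aa->a; baa->; bb->a

  | abbbaaab => aabaaab => abaaab => aab => ab
  | ababa
  | aaabaaaa => aabaaaa => abaaaa => aaa => aa => a
  | aba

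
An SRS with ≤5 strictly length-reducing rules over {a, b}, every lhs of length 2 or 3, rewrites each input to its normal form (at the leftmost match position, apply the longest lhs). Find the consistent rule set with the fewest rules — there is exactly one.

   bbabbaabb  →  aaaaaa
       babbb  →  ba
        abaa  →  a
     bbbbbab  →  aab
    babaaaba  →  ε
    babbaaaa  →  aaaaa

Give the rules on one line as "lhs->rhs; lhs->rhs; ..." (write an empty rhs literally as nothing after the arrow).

aba->; baa->a; bb->a; bbb->

  | bbabbaabb => aabbaabb => aaaaabb => aaaaaa
  | babbb => ba
  | abaa => a
  | bbbbbab => bbab => aab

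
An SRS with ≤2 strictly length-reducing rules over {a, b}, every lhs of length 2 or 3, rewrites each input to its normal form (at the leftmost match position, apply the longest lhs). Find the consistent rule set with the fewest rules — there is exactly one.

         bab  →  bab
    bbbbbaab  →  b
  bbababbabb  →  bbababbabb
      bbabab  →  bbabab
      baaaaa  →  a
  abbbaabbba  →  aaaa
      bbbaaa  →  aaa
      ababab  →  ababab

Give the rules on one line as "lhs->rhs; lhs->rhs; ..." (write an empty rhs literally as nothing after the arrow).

baa->bb; bbb->

  | bab
  | bbbbbaab => bbaab => bbbb => b
  | bbababbabb
  | bbabab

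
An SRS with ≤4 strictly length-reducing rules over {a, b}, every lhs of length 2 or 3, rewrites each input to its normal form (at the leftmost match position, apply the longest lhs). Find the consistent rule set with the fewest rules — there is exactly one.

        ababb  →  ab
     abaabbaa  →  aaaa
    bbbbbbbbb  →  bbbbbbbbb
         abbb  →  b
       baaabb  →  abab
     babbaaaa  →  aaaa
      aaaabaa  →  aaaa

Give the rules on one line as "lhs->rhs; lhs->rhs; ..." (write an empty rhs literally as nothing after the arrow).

aab->ba; abb->; baa->aa

  | ababb => ab
  | abaabbaa => aaabbaa => ababaa => abaaa => aaaa
  | bbbbbbbbb
  | abbb => b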